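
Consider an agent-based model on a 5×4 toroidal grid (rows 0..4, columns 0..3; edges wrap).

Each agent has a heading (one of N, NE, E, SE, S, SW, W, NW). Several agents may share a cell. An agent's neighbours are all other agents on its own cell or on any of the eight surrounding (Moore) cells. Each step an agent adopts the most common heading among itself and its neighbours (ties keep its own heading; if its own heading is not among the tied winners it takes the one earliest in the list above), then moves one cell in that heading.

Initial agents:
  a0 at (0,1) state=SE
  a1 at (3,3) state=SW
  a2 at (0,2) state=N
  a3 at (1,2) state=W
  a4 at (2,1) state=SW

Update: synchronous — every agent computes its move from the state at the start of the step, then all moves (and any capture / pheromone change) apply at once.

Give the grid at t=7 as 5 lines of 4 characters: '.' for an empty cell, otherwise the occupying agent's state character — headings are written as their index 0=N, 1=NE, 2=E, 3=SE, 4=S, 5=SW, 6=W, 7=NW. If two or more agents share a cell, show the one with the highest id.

5..5
....
3...
....
..55

t=1: a0@(1,2):SE a1@(4,2):SW a2@(4,2):N a3@(1,1):W a4@(3,0):SW
t=2: a0@(2,3):SE a1@(0,1):SW a2@(3,2):N a3@(1,0):W a4@(4,3):SW
t=3: a0@(3,0):SE a1@(1,0):SW a2@(2,2):N a3@(1,3):W a4@(0,2):SW
t=4: a0@(4,1):SE a1@(2,3):SW a2@(1,2):N a3@(2,2):SW a4@(1,1):SW
t=5: a0@(0,2):SE a1@(3,2):SW a2@(2,1):SW a3@(3,1):SW a4@(2,0):SW
t=6: a0@(1,3):SE a1@(4,1):SW a2@(3,0):SW a3@(4,0):SW a4@(3,3):SW
t=7: a0@(2,0):SE a1@(0,0):SW a2@(4,3):SW a3@(0,3):SW a4@(4,2):SW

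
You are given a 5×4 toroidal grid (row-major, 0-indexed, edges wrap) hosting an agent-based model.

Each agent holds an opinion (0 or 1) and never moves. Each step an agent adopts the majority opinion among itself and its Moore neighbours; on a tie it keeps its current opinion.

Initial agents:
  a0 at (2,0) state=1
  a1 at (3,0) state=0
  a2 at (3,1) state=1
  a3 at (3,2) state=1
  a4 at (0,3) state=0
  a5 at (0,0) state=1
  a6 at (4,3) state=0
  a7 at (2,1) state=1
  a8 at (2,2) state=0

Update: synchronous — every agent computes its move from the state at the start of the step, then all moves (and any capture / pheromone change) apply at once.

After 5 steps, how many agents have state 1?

t=1: a0@(2,0):1 a1@(3,0):1 a2@(3,1):1 a3@(3,2):1 a4@(0,3):0 a5@(0,0):0 a6@(4,3):0 a7@(2,1):1 a8@(2,2):1
t=2: (unchanged — steady state)

6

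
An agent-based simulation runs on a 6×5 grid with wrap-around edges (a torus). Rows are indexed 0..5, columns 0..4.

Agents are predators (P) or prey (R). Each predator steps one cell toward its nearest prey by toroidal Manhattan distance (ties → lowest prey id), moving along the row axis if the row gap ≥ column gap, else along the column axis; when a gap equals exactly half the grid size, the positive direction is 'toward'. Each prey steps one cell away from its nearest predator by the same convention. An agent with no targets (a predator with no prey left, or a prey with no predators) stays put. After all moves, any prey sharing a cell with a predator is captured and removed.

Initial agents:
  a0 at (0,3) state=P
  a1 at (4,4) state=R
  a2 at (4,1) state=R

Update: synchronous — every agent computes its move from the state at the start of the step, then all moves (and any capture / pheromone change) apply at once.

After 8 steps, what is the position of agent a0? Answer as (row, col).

(4, 3)

t=1: a0@(5,3):P a1@(3,4):R a2@(3,1):R
t=2: a0@(4,3):P a1@(2,4):R a2@(2,1):R
t=3: a0@(3,3):P a1@(1,4):R a2@(1,1):R
t=4: a0@(2,3):P a1@(0,4):R a2@(0,1):R
t=5: a0@(1,3):P a1@(5,4):R a2@(5,1):R
t=6: a0@(0,3):P a1@(4,4):R a2@(4,1):R
t=7: a0@(5,3):P a1@(3,4):R a2@(3,1):R
t=8: a0@(4,3):P a1@(2,4):R a2@(2,1):R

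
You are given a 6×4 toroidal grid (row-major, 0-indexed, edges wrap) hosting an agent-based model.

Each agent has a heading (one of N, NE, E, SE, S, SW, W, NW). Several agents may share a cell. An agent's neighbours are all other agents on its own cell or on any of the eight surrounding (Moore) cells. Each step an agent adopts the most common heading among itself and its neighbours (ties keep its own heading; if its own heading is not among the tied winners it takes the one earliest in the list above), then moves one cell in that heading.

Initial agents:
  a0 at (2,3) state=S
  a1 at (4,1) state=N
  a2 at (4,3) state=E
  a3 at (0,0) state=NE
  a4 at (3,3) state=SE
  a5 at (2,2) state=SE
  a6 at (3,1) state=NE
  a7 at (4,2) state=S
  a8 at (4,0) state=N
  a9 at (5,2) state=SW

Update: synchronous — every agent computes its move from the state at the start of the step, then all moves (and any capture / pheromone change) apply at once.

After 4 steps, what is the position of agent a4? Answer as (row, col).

t=1: a0@(3,0):SE a1@(3,1):N a2@(4,0):E a3@(5,1):NE a4@(4,0):SE a5@(3,3):SE a6@(2,1):N a7@(5,2):S a8@(3,0):N a9@(0,1):SW
t=2: a0@(4,1):SE a1@(2,1):N a2@(5,1):SE a3@(4,2):NE a4@(5,1):SE a5@(4,0):SE a6@(1,1):N a7@(0,2):S a8@(2,0):N a9@(1,0):SW
t=3: a0@(5,2):SE a1@(1,1):N a2@(0,2):SE a3@(5,3):SE a4@(0,2):SE a5@(5,1):SE a6@(0,1):N a7@(1,3):SE a8@(1,0):N a9@(0,0):N
t=4: a0@(0,3):SE a1@(0,1):N a2@(1,3):SE a3@(0,0):SE a4@(1,3):SE a5@(0,2):SE a6@(5,1):N a7@(2,0):SE a8@(0,0):N a9@(5,0):N

(1, 3)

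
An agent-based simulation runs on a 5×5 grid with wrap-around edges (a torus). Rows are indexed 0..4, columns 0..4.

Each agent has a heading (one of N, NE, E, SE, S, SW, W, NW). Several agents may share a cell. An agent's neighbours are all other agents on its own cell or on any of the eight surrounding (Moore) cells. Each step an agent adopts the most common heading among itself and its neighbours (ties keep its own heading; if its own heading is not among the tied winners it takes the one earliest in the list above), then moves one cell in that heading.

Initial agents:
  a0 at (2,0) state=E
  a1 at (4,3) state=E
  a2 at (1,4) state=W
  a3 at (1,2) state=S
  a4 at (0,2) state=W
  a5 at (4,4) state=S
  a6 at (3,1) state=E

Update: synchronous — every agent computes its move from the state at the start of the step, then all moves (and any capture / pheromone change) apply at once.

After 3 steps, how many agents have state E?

5

t=1: a0@(2,1):E a1@(4,4):E a2@(1,3):W a3@(2,2):S a4@(0,1):W a5@(0,4):S a6@(3,2):E
t=2: a0@(2,2):E a1@(4,0):E a2@(2,3):S a3@(2,3):E a4@(0,0):W a5@(1,4):S a6@(3,3):E
t=3: a0@(2,3):E a1@(4,1):E a2@(2,4):E a3@(2,4):E a4@(0,4):W a5@(2,4):S a6@(3,4):E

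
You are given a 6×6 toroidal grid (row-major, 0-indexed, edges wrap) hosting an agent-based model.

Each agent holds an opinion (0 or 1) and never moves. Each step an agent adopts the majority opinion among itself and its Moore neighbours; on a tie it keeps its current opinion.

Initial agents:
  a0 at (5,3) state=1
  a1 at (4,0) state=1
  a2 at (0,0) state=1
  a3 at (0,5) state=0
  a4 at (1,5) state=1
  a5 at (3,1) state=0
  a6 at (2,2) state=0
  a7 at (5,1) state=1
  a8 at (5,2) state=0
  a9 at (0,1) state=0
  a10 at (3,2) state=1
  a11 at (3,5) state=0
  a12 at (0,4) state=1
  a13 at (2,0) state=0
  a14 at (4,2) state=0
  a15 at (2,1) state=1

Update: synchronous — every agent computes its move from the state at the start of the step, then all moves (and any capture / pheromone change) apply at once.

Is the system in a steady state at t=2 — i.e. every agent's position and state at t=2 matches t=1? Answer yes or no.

t=1: a0@(5,3):1 a1@(4,0):1 a2@(0,0):1 a3@(0,5):1 a4@(1,5):1 a5@(3,1):0 a6@(2,2):0 a7@(5,1):1 a8@(5,2):0 a9@(0,1):0 a10@(3,2):0 a11@(3,5):0 a12@(0,4):1 a13@(2,0):0 a14@(4,2):0 a15@(2,1):0
t=2: (unchanged — steady state)

yes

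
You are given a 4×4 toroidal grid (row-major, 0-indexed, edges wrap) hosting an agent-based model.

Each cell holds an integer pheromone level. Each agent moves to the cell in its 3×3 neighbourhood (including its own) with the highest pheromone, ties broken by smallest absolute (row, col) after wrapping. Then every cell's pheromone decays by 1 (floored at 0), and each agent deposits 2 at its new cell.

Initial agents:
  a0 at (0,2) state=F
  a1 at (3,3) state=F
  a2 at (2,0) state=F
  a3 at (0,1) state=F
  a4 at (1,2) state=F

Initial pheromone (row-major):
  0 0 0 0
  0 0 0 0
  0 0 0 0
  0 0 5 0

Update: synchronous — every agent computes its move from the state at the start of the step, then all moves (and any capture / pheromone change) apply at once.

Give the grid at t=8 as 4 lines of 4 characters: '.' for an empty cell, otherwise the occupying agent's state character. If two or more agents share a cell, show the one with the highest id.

....
....
....
..F.

t=1: a0@(3,2) a1@(3,2) a2@(1,0) a3@(3,2) a4@(0,1) | pheromone: 0 2 0 0 / 2 0 0 0 / 0 0 0 0 / 0 0 10 0
t=2: a0@(3,2) a1@(3,2) a2@(0,1) a3@(3,2) a4@(3,2) | pheromone: 0 3 0 0 / 1 0 0 0 / 0 0 0 0 / 0 0 17 0
t=3: a0@(3,2) a1@(3,2) a2@(3,2) a3@(3,2) a4@(3,2) | pheromone: 0 2 0 0 / 0 0 0 0 / 0 0 0 0 / 0 0 26 0
t=4: a0@(3,2) a1@(3,2) a2@(3,2) a3@(3,2) a4@(3,2) | pheromone: 0 1 0 0 / 0 0 0 0 / 0 0 0 0 / 0 0 35 0
t=5: a0@(3,2) a1@(3,2) a2@(3,2) a3@(3,2) a4@(3,2) | pheromone: 0 0 0 0 / 0 0 0 0 / 0 0 0 0 / 0 0 44 0
t=6: a0@(3,2) a1@(3,2) a2@(3,2) a3@(3,2) a4@(3,2) | pheromone: 0 0 0 0 / 0 0 0 0 / 0 0 0 0 / 0 0 53 0
t=7: a0@(3,2) a1@(3,2) a2@(3,2) a3@(3,2) a4@(3,2) | pheromone: 0 0 0 0 / 0 0 0 0 / 0 0 0 0 / 0 0 62 0
t=8: a0@(3,2) a1@(3,2) a2@(3,2) a3@(3,2) a4@(3,2) | pheromone: 0 0 0 0 / 0 0 0 0 / 0 0 0 0 / 0 0 71 0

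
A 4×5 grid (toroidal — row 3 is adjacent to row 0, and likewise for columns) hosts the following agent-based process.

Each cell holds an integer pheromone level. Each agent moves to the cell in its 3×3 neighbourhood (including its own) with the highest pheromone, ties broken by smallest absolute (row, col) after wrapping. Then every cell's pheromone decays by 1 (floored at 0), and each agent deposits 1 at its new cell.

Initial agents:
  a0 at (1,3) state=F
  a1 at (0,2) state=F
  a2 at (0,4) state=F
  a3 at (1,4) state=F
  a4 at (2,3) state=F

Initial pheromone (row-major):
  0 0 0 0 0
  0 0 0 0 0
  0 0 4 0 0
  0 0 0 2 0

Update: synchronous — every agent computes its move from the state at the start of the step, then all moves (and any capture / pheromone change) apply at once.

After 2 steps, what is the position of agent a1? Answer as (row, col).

(2, 2)

t=1: a0@(2,2) a1@(3,3) a2@(3,3) a3@(0,0) a4@(2,2) | pheromone: 1 0 0 0 0 / 0 0 0 0 0 / 0 0 5 0 0 / 0 0 0 3 0
t=2: a0@(2,2) a1@(2,2) a2@(2,2) a3@(0,0) a4@(2,2) | pheromone: 1 0 0 0 0 / 0 0 0 0 0 / 0 0 8 0 0 / 0 0 0 2 0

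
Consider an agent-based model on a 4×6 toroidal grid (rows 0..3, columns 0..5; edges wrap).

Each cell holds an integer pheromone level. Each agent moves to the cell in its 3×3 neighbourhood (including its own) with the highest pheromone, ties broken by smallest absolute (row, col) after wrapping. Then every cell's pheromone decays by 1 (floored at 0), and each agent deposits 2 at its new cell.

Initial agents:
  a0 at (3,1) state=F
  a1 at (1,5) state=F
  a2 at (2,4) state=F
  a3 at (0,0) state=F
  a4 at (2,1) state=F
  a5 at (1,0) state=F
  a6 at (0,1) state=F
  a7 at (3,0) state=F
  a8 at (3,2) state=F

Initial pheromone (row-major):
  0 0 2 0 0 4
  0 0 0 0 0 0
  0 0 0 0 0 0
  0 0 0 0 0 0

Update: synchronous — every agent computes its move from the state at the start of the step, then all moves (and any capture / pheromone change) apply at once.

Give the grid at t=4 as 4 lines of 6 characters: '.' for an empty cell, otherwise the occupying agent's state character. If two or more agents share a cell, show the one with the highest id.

..F..F
......
......
......

t=1: a0@(0,2) a1@(0,5) a2@(1,3) a3@(0,5) a4@(1,0) a5@(0,5) a6@(0,2) a7@(0,5) a8@(0,2) | pheromone: 0 0 7 0 0 11 / 2 0 0 2 0 0 / 0 0 0 0 0 0 / 0 0 0 0 0 0
t=2: a0@(0,2) a1@(0,5) a2@(0,2) a3@(0,5) a4@(0,5) a5@(0,5) a6@(0,2) a7@(0,5) a8@(0,2) | pheromone: 0 0 14 0 0 20 / 1 0 0 1 0 0 / 0 0 0 0 0 0 / 0 0 0 0 0 0
t=3: a0@(0,2) a1@(0,5) a2@(0,2) a3@(0,5) a4@(0,5) a5@(0,5) a6@(0,2) a7@(0,5) a8@(0,2) | pheromone: 0 0 21 0 0 29 / 0 0 0 0 0 0 / 0 0 0 0 0 0 / 0 0 0 0 0 0
t=4: a0@(0,2) a1@(0,5) a2@(0,2) a3@(0,5) a4@(0,5) a5@(0,5) a6@(0,2) a7@(0,5) a8@(0,2) | pheromone: 0 0 28 0 0 38 / 0 0 0 0 0 0 / 0 0 0 0 0 0 / 0 0 0 0 0 0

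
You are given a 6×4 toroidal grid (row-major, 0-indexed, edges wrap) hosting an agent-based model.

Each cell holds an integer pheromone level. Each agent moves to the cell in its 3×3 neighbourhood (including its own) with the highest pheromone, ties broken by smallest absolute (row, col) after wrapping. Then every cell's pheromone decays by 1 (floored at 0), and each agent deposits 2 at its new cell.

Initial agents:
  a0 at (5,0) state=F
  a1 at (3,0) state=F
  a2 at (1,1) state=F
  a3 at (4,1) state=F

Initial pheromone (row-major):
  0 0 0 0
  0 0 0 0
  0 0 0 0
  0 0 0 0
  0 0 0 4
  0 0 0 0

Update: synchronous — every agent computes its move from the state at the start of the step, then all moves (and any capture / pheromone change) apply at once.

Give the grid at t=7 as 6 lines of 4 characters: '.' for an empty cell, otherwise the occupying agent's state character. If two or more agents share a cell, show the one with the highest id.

t=1: a0@(4,3) a1@(4,3) a2@(0,0) a3@(3,0) | pheromone: 2 0 0 0 / 0 0 0 0 / 0 0 0 0 / 2 0 0 0 / 0 0 0 7 / 0 0 0 0
t=2: a0@(4,3) a1@(4,3) a2@(0,0) a3@(4,3) | pheromone: 3 0 0 0 / 0 0 0 0 / 0 0 0 0 / 1 0 0 0 / 0 0 0 12 / 0 0 0 0
t=3: a0@(4,3) a1@(4,3) a2@(0,0) a3@(4,3) | pheromone: 4 0 0 0 / 0 0 0 0 / 0 0 0 0 / 0 0 0 0 / 0 0 0 17 / 0 0 0 0
t=4: a0@(4,3) a1@(4,3) a2@(0,0) a3@(4,3) | pheromone: 5 0 0 0 / 0 0 0 0 / 0 0 0 0 / 0 0 0 0 / 0 0 0 22 / 0 0 0 0
t=5: a0@(4,3) a1@(4,3) a2@(0,0) a3@(4,3) | pheromone: 6 0 0 0 / 0 0 0 0 / 0 0 0 0 / 0 0 0 0 / 0 0 0 27 / 0 0 0 0
t=6: a0@(4,3) a1@(4,3) a2@(0,0) a3@(4,3) | pheromone: 7 0 0 0 / 0 0 0 0 / 0 0 0 0 / 0 0 0 0 / 0 0 0 32 / 0 0 0 0
t=7: a0@(4,3) a1@(4,3) a2@(0,0) a3@(4,3) | pheromone: 8 0 0 0 / 0 0 0 0 / 0 0 0 0 / 0 0 0 0 / 0 0 0 37 / 0 0 0 0

F...
....
....
....
...F
....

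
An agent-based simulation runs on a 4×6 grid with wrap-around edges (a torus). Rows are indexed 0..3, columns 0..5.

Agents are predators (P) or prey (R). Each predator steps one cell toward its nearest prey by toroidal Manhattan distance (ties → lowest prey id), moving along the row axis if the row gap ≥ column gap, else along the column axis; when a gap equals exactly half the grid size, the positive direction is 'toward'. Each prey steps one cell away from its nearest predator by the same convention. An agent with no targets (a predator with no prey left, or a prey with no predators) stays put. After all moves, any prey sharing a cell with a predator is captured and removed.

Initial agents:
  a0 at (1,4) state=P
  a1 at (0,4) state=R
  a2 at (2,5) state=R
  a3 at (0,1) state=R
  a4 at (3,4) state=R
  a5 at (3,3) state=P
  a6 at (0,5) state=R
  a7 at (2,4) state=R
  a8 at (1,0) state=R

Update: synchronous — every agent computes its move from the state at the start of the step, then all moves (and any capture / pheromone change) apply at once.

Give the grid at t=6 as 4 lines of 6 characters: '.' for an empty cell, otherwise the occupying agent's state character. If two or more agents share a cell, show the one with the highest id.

.....R
R.....
......
..PPR.

t=1: a0@(0,4):P a2@(3,5):R a3@(0,0):R a4@(3,5):R a5@(3,4):P a6@(3,5):R a8@(1,1):R
t=2: a0@(3,4):P a2@(3,0):R a3@(0,1):R a4@(3,0):R a5@(3,5):P a6@(3,0):R a8@(1,0):R
t=3: a0@(3,5):P a2@(3,1):R a3@(0,2):R a4@(3,1):R a5@(3,0):P a6@(3,1):R a8@(0,0):R
t=4: a0@(3,0):P a2@(3,2):R a3@(0,3):R a4@(3,2):R a5@(3,1):P a6@(3,2):R a8@(1,0):R
t=5: a0@(3,1):P a2@(3,3):R a3@(0,4):R a4@(3,3):R a5@(3,2):P a6@(3,3):R a8@(0,0):R
t=6: a0@(3,2):P a2@(3,4):R a3@(0,5):R a4@(3,4):R a5@(3,3):P a6@(3,4):R a8@(1,0):R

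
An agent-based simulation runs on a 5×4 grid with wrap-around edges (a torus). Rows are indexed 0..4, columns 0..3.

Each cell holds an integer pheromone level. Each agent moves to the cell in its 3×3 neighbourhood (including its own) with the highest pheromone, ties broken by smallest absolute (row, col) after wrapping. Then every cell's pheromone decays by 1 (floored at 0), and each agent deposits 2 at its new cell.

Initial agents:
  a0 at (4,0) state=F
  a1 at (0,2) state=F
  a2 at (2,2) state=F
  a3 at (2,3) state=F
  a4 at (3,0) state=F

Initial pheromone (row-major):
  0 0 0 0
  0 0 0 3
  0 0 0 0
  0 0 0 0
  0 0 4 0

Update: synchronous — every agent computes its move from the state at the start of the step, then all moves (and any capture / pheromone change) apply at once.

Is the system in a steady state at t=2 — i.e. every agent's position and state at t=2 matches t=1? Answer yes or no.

no

t=1: a0@(0,0) a1@(4,2) a2@(1,3) a3@(1,3) a4@(2,0) | pheromone: 2 0 0 0 / 0 0 0 6 / 2 0 0 0 / 0 0 0 0 / 0 0 5 0
t=2: a0@(1,3) a1@(4,2) a2@(1,3) a3@(1,3) a4@(1,3) | pheromone: 1 0 0 0 / 0 0 0 13 / 1 0 0 0 / 0 0 0 0 / 0 0 6 0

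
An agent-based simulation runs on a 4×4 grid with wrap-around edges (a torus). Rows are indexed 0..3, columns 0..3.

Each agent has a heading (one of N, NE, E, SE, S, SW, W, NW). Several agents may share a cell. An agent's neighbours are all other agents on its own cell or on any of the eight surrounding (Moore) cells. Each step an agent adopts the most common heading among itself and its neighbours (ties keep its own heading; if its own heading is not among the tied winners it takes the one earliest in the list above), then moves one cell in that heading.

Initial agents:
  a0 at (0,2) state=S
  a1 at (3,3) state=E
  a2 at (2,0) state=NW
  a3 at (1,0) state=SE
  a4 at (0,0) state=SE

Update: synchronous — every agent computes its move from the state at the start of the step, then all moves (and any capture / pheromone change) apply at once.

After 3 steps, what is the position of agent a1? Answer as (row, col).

(0, 2)

t=1: a0@(1,2):S a1@(3,0):E a2@(1,3):NW a3@(2,1):SE a4@(1,1):SE
t=2: a0@(2,3):SE a1@(3,1):E a2@(0,2):NW a3@(3,2):SE a4@(2,2):SE
t=3: a0@(3,0):SE a1@(0,2):SE a2@(3,1):NW a3@(0,3):SE a4@(3,3):SE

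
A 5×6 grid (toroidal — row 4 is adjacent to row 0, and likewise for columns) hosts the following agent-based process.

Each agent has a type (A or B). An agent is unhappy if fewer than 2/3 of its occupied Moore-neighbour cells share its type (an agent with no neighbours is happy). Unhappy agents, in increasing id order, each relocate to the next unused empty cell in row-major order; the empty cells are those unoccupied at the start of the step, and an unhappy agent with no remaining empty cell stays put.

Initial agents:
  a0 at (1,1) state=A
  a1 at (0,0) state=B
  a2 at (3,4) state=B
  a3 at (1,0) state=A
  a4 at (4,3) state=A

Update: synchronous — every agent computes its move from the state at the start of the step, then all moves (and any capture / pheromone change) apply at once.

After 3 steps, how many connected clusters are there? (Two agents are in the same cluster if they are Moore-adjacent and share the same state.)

3

t=1: a0@(0,1):A a1@(0,2):B a2@(0,3):B a3@(0,4):A a4@(0,5):A
t=2: a0@(0,0):A a1@(1,0):B a2@(1,1):B a3@(1,2):A a4@(0,5):A
t=3: a0@(0,1):A a1@(0,2):B a2@(0,3):B a3@(0,4):A a4@(1,3):A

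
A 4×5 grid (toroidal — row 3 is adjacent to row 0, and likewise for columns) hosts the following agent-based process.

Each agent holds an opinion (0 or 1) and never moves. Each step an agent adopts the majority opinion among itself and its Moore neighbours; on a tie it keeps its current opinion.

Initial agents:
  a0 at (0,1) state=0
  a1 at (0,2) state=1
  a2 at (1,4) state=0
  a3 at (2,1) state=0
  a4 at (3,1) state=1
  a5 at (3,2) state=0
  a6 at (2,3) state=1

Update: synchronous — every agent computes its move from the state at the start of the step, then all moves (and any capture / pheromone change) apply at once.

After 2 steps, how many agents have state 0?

t=1: a0@(0,1):0 a1@(0,2):1 a2@(1,4):0 a3@(2,1):0 a4@(3,1):0 a5@(3,2):0 a6@(2,3):0
t=2: a0@(0,1):0 a1@(0,2):0 a2@(1,4):0 a3@(2,1):0 a4@(3,1):0 a5@(3,2):0 a6@(2,3):0

7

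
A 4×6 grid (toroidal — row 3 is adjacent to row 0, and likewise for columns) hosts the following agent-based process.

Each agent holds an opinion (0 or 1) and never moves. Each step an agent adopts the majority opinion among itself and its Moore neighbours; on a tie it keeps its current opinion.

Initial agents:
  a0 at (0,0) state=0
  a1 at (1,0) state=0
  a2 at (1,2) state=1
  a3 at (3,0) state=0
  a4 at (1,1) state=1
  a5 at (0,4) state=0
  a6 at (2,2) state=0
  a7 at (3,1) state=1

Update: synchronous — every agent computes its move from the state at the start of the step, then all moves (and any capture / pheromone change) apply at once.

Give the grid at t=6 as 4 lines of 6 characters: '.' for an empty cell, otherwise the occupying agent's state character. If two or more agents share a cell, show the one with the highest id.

0...0.
001...
..1...
00....

t=1: a0@(0,0):0 a1@(1,0):0 a2@(1,2):1 a3@(3,0):0 a4@(1,1):0 a5@(0,4):0 a6@(2,2):1 a7@(3,1):0
t=2: (unchanged — steady state)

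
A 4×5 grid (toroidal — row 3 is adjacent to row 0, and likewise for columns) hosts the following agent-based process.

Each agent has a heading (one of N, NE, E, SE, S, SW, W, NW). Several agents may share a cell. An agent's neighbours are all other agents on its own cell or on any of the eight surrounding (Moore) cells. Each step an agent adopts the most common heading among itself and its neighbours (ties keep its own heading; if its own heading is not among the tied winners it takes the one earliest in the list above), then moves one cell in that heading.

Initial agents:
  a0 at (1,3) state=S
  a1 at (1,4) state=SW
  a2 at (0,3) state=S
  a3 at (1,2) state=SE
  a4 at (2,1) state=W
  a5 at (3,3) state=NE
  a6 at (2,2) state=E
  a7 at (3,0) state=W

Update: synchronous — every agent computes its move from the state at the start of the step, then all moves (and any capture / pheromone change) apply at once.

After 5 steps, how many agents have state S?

8

t=1: a0@(2,3):S a1@(2,4):S a2@(1,3):S a3@(2,2):S a4@(2,0):W a5@(2,4):NE a6@(2,3):E a7@(3,4):W
t=2: a0@(3,3):S a1@(3,4):S a2@(2,3):S a3@(3,2):S a4@(2,4):W a5@(3,4):S a6@(3,3):S a7@(3,3):W
t=3: a0@(0,3):S a1@(0,4):S a2@(3,3):S a3@(0,2):S a4@(3,4):S a5@(0,4):S a6@(0,3):S a7@(0,3):S
t=4: a0@(1,3):S a1@(1,4):S a2@(0,3):S a3@(1,2):S a4@(0,4):S a5@(1,4):S a6@(1,3):S a7@(1,3):S
t=5: a0@(2,3):S a1@(2,4):S a2@(1,3):S a3@(2,2):S a4@(1,4):S a5@(2,4):S a6@(2,3):S a7@(2,3):S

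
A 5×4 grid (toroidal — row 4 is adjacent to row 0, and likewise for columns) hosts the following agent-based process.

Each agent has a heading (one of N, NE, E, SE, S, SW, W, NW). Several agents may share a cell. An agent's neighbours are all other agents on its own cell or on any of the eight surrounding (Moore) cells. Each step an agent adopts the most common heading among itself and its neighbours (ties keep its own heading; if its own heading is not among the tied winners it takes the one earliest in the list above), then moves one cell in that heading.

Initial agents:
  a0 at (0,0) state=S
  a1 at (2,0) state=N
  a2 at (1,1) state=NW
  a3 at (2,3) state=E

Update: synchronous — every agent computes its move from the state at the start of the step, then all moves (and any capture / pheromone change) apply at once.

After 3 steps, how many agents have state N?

t=1: a0@(1,0):S a1@(1,0):N a2@(0,0):NW a3@(2,0):E
t=2: a0@(2,0):S a1@(0,0):N a2@(4,3):NW a3@(2,1):E
t=3: a0@(3,0):S a1@(4,0):N a2@(3,2):NW a3@(2,2):E

1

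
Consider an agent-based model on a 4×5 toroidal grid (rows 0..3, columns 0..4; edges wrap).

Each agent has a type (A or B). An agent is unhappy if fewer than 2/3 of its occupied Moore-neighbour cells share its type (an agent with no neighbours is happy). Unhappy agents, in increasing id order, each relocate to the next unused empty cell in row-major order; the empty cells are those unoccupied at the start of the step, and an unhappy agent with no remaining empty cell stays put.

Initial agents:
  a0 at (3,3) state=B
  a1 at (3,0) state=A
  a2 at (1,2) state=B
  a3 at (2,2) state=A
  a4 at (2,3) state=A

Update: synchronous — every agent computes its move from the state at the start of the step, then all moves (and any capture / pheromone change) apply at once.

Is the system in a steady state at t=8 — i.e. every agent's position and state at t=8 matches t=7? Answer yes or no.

t=1: a0@(0,0):B a1@(3,0):A a2@(0,1):B a3@(0,2):A a4@(0,3):A
t=2: a0@(0,4):B a1@(1,0):A a2@(1,1):B a3@(1,2):A a4@(0,3):A
t=3: a0@(0,0):B a1@(0,1):A a2@(0,2):B a3@(1,3):A a4@(1,4):A
t=4: a0@(0,3):B a1@(0,4):A a2@(1,0):B a3@(1,1):A a4@(1,2):A
t=5: a0@(0,0):B a1@(0,1):A a2@(0,2):B a3@(1,3):A a4@(1,4):A
t=6: a0@(0,3):B a1@(0,4):A a2@(1,0):B a3@(1,1):A a4@(1,2):A
t=7: a0@(0,0):B a1@(0,1):A a2@(0,2):B a3@(1,3):A a4@(1,4):A
t=8: a0@(0,3):B a1@(0,4):A a2@(1,0):B a3@(1,1):A a4@(1,2):A

no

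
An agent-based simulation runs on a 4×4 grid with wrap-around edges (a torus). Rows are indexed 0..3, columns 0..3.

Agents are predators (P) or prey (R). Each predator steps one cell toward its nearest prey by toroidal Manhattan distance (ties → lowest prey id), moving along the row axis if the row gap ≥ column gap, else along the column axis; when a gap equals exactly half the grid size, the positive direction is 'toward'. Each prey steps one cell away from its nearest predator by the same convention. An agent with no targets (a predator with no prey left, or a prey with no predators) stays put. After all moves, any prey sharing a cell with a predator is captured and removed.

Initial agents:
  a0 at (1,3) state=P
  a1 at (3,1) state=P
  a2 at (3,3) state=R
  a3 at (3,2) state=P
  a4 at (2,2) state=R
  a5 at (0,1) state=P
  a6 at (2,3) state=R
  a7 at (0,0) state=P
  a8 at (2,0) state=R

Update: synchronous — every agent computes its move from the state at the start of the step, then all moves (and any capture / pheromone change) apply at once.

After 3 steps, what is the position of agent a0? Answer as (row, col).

(2, 3)

t=1: a0@(2,3):P a1@(3,2):P a3@(3,3):P a4@(1,2):R a5@(0,2):P a7@(3,0):P
t=2: a0@(1,3):P a1@(0,2):P a3@(0,3):P a4@(2,2):R a5@(1,2):P a7@(0,0):P
t=3: a0@(2,3):P a1@(1,2):P a3@(1,3):P a4@(3,2):R a5@(2,2):P a7@(1,0):P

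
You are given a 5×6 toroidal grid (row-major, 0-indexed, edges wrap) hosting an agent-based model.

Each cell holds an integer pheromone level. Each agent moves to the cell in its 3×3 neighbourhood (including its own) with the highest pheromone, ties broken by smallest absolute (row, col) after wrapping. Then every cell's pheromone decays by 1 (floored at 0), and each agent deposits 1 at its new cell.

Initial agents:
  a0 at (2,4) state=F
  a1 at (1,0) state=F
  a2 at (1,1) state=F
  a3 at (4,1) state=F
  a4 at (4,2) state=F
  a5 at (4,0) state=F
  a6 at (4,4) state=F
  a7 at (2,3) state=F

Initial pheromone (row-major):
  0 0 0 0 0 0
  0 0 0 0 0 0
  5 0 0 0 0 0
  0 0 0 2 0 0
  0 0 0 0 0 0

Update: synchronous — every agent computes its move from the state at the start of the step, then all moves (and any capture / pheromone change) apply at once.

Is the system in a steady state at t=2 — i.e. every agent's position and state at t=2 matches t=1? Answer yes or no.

yes

t=1: a0@(3,3) a1@(2,0) a2@(2,0) a3@(0,0) a4@(3,3) a5@(0,0) a6@(3,3) a7@(3,3) | pheromone: 2 0 0 0 0 0 / 0 0 0 0 0 0 / 6 0 0 0 0 0 / 0 0 0 5 0 0 / 0 0 0 0 0 0
t=2: a0@(3,3) a1@(2,0) a2@(2,0) a3@(0,0) a4@(3,3) a5@(0,0) a6@(3,3) a7@(3,3) | pheromone: 3 0 0 0 0 0 / 0 0 0 0 0 0 / 7 0 0 0 0 0 / 0 0 0 8 0 0 / 0 0 0 0 0 0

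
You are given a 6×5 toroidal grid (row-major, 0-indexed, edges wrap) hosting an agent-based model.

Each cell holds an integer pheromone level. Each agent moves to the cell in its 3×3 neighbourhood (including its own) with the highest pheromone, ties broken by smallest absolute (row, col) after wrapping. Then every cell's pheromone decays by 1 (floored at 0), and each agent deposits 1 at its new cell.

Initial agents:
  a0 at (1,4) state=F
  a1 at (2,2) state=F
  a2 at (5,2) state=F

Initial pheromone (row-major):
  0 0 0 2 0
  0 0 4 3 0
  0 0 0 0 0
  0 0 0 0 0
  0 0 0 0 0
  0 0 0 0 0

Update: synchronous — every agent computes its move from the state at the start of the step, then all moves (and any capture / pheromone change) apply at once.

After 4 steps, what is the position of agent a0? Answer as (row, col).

(1, 2)

t=1: a0@(1,3) a1@(1,2) a2@(0,3) | pheromone: 0 0 0 2 0 / 0 0 4 3 0 / 0 0 0 0 0 / 0 0 0 0 0 / 0 0 0 0 0 / 0 0 0 0 0
t=2: a0@(1,2) a1@(1,2) a2@(1,2) | pheromone: 0 0 0 1 0 / 0 0 6 2 0 / 0 0 0 0 0 / 0 0 0 0 0 / 0 0 0 0 0 / 0 0 0 0 0
t=3: a0@(1,2) a1@(1,2) a2@(1,2) | pheromone: 0 0 0 0 0 / 0 0 8 1 0 / 0 0 0 0 0 / 0 0 0 0 0 / 0 0 0 0 0 / 0 0 0 0 0
t=4: a0@(1,2) a1@(1,2) a2@(1,2) | pheromone: 0 0 0 0 0 / 0 0 10 0 0 / 0 0 0 0 0 / 0 0 0 0 0 / 0 0 0 0 0 / 0 0 0 0 0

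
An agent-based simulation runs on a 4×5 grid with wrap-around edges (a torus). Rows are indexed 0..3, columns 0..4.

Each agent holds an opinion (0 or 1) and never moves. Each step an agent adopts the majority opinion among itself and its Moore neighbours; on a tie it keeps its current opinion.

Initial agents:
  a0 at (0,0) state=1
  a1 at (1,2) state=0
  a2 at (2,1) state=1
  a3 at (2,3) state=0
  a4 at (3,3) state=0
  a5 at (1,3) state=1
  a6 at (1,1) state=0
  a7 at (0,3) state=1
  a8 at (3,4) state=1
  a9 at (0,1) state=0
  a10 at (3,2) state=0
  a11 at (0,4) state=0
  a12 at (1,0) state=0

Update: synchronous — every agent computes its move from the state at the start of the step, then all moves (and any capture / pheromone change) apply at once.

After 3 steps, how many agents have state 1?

t=1: a0@(0,0):0 a1@(1,2):0 a2@(2,1):0 a3@(2,3):0 a4@(3,3):0 a5@(1,3):0 a6@(1,1):0 a7@(0,3):0 a8@(3,4):1 a9@(0,1):0 a10@(3,2):0 a11@(0,4):1 a12@(1,0):0
t=2: a0@(0,0):0 a1@(1,2):0 a2@(2,1):0 a3@(2,3):0 a4@(3,3):0 a5@(1,3):0 a6@(1,1):0 a7@(0,3):0 a8@(3,4):0 a9@(0,1):0 a10@(3,2):0 a11@(0,4):0 a12@(1,0):0
t=3: (unchanged — steady state)

0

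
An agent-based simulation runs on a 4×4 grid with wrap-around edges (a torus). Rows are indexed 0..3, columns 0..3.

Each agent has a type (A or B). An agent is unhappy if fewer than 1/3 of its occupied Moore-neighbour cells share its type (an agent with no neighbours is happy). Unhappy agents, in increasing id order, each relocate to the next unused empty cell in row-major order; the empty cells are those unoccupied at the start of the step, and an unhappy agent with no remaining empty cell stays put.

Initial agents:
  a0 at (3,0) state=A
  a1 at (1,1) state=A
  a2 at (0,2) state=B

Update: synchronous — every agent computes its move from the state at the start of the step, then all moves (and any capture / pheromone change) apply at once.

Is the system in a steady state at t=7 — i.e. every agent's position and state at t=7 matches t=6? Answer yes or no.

yes

t=1: a0@(3,0):A a1@(0,0):A a2@(0,1):B
t=2: a0@(3,0):A a1@(0,0):A a2@(0,2):B
t=3: (unchanged — steady state)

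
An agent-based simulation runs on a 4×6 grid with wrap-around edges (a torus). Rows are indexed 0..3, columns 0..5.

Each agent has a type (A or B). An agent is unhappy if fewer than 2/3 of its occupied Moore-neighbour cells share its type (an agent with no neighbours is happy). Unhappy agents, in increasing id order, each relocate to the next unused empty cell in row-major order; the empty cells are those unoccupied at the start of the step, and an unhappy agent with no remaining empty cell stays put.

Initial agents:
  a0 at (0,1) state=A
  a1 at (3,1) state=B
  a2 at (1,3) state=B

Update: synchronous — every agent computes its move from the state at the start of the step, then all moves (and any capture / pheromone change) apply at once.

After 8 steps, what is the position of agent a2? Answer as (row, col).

(1, 3)

t=1: a0@(0,0):A a1@(0,2):B a2@(1,3):B
t=2: (unchanged — steady state)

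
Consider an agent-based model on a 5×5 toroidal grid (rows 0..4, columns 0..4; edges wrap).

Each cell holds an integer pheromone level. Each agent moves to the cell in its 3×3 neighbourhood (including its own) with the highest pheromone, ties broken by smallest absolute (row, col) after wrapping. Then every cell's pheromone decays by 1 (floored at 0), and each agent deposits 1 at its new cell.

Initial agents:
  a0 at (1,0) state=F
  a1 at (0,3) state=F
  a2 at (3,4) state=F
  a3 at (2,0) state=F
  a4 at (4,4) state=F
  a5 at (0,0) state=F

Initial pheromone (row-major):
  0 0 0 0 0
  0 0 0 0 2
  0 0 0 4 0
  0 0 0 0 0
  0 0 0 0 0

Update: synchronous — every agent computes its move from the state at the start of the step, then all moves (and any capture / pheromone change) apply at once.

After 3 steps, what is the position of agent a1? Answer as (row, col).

t=1: a0@(1,4) a1@(1,4) a2@(2,3) a3@(1,4) a4@(0,0) a5@(1,4) | pheromone: 1 0 0 0 0 / 0 0 0 0 5 / 0 0 0 4 0 / 0 0 0 0 0 / 0 0 0 0 0
t=2: a0@(1,4) a1@(1,4) a2@(1,4) a3@(1,4) a4@(1,4) a5@(1,4) | pheromone: 0 0 0 0 0 / 0 0 0 0 10 / 0 0 0 3 0 / 0 0 0 0 0 / 0 0 0 0 0
t=3: a0@(1,4) a1@(1,4) a2@(1,4) a3@(1,4) a4@(1,4) a5@(1,4) | pheromone: 0 0 0 0 0 / 0 0 0 0 15 / 0 0 0 2 0 / 0 0 0 0 0 / 0 0 0 0 0

(1, 4)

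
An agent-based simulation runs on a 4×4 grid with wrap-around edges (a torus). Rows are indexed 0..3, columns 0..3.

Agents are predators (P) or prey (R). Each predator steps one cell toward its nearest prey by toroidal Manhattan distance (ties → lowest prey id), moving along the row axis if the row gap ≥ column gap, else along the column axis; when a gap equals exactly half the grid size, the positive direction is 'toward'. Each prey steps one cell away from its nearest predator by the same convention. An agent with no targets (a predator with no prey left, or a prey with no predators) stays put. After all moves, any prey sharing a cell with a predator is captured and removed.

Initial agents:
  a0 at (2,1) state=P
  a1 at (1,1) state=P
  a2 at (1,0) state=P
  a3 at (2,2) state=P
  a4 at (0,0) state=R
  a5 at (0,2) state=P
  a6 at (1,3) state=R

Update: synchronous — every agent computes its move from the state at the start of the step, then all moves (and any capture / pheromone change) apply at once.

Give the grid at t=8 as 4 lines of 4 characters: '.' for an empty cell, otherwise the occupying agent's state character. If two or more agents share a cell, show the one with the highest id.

t=1: a0@(3,1):P a1@(0,1):P a2@(0,0):P a3@(1,2):P a4@(3,0):R a5@(0,3):P
t=2: a0@(3,0):P a1@(3,1):P a2@(3,0):P a3@(2,2):P a5@(3,3):P
t=3: (unchanged — steady state)

....
....
..P.
PP.P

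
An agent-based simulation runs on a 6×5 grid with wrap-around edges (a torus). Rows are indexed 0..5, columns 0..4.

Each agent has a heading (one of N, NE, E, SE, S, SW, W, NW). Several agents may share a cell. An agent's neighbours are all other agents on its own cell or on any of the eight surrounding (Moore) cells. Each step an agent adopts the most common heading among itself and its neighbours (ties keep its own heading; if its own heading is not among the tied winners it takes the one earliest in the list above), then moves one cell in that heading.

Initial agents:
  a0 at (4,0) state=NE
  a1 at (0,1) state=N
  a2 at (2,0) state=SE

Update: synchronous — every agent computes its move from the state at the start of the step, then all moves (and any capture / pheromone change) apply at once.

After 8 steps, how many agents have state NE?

t=1: a0@(3,1):NE a1@(5,1):N a2@(3,1):SE
t=2: a0@(2,2):NE a1@(4,1):N a2@(4,2):SE
t=3: a0@(1,3):NE a1@(3,1):N a2@(5,3):SE
t=4: a0@(0,4):NE a1@(2,1):N a2@(0,4):SE
t=5: a0@(5,0):NE a1@(1,1):N a2@(1,0):SE
t=6: a0@(4,1):NE a1@(0,1):N a2@(2,1):SE
t=7: a0@(3,2):NE a1@(5,1):N a2@(3,2):SE
t=8: a0@(2,3):NE a1@(4,1):N a2@(4,3):SE

1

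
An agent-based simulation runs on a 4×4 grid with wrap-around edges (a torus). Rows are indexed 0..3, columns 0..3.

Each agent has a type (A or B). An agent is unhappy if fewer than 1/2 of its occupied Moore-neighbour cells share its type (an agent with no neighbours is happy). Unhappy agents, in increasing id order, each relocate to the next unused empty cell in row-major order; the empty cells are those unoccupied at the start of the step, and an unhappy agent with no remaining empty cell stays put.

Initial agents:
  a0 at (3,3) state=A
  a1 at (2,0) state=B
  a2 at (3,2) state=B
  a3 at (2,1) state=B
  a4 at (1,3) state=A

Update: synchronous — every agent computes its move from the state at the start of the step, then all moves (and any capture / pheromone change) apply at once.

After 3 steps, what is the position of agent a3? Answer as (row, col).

t=1: a0@(0,0):A a1@(0,1):B a2@(3,2):B a3@(2,1):B a4@(0,2):A
t=2: a0@(0,3):A a1@(1,0):B a2@(3,2):B a3@(2,1):B a4@(1,1):A
t=3: a0@(0,0):A a1@(0,1):B a2@(3,2):B a3@(2,1):B a4@(0,2):A

(2, 1)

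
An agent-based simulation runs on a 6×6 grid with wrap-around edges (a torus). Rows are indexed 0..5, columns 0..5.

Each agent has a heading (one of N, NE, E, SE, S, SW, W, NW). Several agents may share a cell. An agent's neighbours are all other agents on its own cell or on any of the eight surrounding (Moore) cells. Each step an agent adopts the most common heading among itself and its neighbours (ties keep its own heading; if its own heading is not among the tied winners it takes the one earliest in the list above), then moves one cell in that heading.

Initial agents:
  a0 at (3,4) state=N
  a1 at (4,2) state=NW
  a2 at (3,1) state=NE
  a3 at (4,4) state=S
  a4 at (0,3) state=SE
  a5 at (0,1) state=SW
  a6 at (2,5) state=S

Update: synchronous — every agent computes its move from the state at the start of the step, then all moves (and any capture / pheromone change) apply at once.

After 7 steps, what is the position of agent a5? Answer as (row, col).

t=1: a0@(4,4):S a1@(3,1):NW a2@(2,2):NE a3@(5,4):S a4@(1,4):SE a5@(1,0):SW a6@(3,5):S
t=2: a0@(5,4):S a1@(2,0):NW a2@(1,3):NE a3@(0,4):S a4@(2,5):SE a5@(2,5):SW a6@(4,5):S
t=3: a0@(0,4):S a1@(1,5):NW a2@(0,4):NE a3@(1,4):S a4@(3,0):SE a5@(3,4):SW a6@(5,5):S
t=4: a0@(1,4):S a1@(2,5):S a2@(1,4):S a3@(2,4):S a4@(4,1):SE a5@(4,3):SW a6@(0,5):S
t=5: a0@(2,4):S a1@(3,5):S a2@(2,4):S a3@(3,4):S a4@(5,2):SE a5@(5,2):SW a6@(1,5):S
t=6: a0@(3,4):S a1@(4,5):S a2@(3,4):S a3@(4,4):S a4@(0,3):SE a5@(0,1):SW a6@(2,5):S
t=7: a0@(4,4):S a1@(5,5):S a2@(4,4):S a3@(5,4):S a4@(1,4):SE a5@(1,0):SW a6@(3,5):S

(1, 0)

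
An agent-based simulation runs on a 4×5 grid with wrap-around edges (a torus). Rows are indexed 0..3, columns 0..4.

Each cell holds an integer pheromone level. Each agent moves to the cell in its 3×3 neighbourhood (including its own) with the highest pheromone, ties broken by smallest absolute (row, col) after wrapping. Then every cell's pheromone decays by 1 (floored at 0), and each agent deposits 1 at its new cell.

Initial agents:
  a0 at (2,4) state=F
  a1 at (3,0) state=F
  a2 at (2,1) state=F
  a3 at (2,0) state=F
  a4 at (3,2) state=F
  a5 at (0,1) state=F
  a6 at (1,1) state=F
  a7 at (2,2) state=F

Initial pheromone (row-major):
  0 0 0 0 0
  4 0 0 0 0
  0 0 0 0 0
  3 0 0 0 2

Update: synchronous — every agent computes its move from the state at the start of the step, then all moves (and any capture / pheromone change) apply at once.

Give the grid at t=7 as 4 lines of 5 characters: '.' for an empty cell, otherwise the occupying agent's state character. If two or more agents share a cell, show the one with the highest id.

t=1: a0@(1,0) a1@(3,0) a2@(1,0) a3@(1,0) a4@(0,1) a5@(1,0) a6@(1,0) a7@(1,1) | pheromone: 0 1 0 0 0 / 8 1 0 0 0 / 0 0 0 0 0 / 3 0 0 0 1
t=2: a0@(1,0) a1@(3,0) a2@(1,0) a3@(1,0) a4@(1,0) a5@(1,0) a6@(1,0) a7@(1,0) | pheromone: 0 0 0 0 0 / 14 0 0 0 0 / 0 0 0 0 0 / 3 0 0 0 0
t=3: a0@(1,0) a1@(3,0) a2@(1,0) a3@(1,0) a4@(1,0) a5@(1,0) a6@(1,0) a7@(1,0) | pheromone: 0 0 0 0 0 / 20 0 0 0 0 / 0 0 0 0 0 / 3 0 0 0 0
t=4: a0@(1,0) a1@(3,0) a2@(1,0) a3@(1,0) a4@(1,0) a5@(1,0) a6@(1,0) a7@(1,0) | pheromone: 0 0 0 0 0 / 26 0 0 0 0 / 0 0 0 0 0 / 3 0 0 0 0
t=5: a0@(1,0) a1@(3,0) a2@(1,0) a3@(1,0) a4@(1,0) a5@(1,0) a6@(1,0) a7@(1,0) | pheromone: 0 0 0 0 0 / 32 0 0 0 0 / 0 0 0 0 0 / 3 0 0 0 0
t=6: a0@(1,0) a1@(3,0) a2@(1,0) a3@(1,0) a4@(1,0) a5@(1,0) a6@(1,0) a7@(1,0) | pheromone: 0 0 0 0 0 / 38 0 0 0 0 / 0 0 0 0 0 / 3 0 0 0 0
t=7: a0@(1,0) a1@(3,0) a2@(1,0) a3@(1,0) a4@(1,0) a5@(1,0) a6@(1,0) a7@(1,0) | pheromone: 0 0 0 0 0 / 44 0 0 0 0 / 0 0 0 0 0 / 3 0 0 0 0

.....
F....
.....
F....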